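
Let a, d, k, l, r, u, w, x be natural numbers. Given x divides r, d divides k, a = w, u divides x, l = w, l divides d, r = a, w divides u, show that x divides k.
Because w divides u and u divides x, w divides x. r = a and x divides r, hence x divides a. Since a = w, x divides w. Since w divides x, w = x. l = w, so l = x. Since l divides d and d divides k, l divides k. Since l = x, x divides k.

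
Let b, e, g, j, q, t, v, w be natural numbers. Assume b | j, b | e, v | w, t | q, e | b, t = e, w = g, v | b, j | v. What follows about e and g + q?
e | g + q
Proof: b | j and j | v, therefore b | v. Since v | b, v = b. Because b | e and e | b, b = e. Since v = b, v = e. Because w = g and v | w, v | g. v = e, so e | g. t = e and t | q, therefore e | q. e | g, so e | g + q.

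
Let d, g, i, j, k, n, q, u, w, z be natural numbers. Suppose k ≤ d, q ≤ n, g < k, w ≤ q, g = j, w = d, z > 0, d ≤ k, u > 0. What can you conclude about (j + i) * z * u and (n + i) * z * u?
(j + i) * z * u < (n + i) * z * u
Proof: From g = j and g < k, j < k. d ≤ k and k ≤ d, hence d = k. Since w = d, w = k. w ≤ q and q ≤ n, so w ≤ n. Because w = k, k ≤ n. Because j < k, j < n. Then j + i < n + i. Since z > 0, by multiplying by a positive, (j + i) * z < (n + i) * z. Using u > 0, by multiplying by a positive, (j + i) * z * u < (n + i) * z * u.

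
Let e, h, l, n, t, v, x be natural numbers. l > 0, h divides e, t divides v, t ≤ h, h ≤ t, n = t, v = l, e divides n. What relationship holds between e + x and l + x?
e + x ≤ l + x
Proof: Because h ≤ t and t ≤ h, h = t. Since h divides e, t divides e. From n = t and e divides n, e divides t. t divides e, so t = e. Because v = l and t divides v, t divides l. Since t = e, e divides l. l > 0, so e ≤ l. Then e + x ≤ l + x.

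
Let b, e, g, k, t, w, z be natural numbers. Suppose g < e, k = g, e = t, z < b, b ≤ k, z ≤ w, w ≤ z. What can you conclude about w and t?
w < t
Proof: From z ≤ w and w ≤ z, z = w. z < b, so w < b. k = g and b ≤ k, so b ≤ g. w < b, so w < g. g < e, so w < e. e = t, so w < t.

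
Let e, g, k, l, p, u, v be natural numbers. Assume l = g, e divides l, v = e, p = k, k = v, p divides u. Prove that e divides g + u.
Because l = g and e divides l, e divides g. From p = k and k = v, p = v. Because p divides u, v divides u. Since v = e, e divides u. Since e divides g, e divides g + u.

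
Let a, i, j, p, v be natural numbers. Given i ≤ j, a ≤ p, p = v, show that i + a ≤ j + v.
p = v and a ≤ p, thus a ≤ v. i ≤ j, so i + a ≤ j + v.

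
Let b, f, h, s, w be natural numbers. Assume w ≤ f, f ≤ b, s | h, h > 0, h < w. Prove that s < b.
Since s | h and h > 0, s ≤ h. Since h < w and w ≤ f, h < f. Since s ≤ h, s < f. From f ≤ b, s < b.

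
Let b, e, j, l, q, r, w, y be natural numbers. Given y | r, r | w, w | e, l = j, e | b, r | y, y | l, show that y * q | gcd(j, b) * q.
l = j and y | l, thus y | j. r | y and y | r, so r = y. Since r | w and w | e, r | e. Since e | b, r | b. Since r = y, y | b. Since y | j, y | gcd(j, b). Then y * q | gcd(j, b) * q.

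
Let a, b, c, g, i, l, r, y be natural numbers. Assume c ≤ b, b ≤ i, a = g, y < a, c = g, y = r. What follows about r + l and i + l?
r + l < i + l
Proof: y = r and y < a, therefore r < a. a = g, so r < g. From c ≤ b and b ≤ i, c ≤ i. Since c = g, g ≤ i. From r < g, r < i. Then r + l < i + l.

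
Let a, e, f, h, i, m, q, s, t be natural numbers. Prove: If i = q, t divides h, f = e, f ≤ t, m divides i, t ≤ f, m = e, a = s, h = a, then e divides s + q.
h = a and a = s, hence h = s. t ≤ f and f ≤ t, so t = f. t divides h, so f divides h. Since f = e, e divides h. Since h = s, e divides s. m = e and m divides i, hence e divides i. Since i = q, e divides q. Since e divides s, e divides s + q.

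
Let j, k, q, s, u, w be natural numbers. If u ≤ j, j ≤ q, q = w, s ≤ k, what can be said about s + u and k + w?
s + u ≤ k + w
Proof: Since u ≤ j and j ≤ q, u ≤ q. Since q = w, u ≤ w. s ≤ k, so s + u ≤ k + w.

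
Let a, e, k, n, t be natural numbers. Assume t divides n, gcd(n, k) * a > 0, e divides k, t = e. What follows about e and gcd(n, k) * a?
e ≤ gcd(n, k) * a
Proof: From t = e and t divides n, e divides n. e divides k, so e divides gcd(n, k). Then e divides gcd(n, k) * a. Since gcd(n, k) * a > 0, e ≤ gcd(n, k) * a.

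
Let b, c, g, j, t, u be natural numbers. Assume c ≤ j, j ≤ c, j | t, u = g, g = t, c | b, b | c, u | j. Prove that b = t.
Because b | c and c | b, b = c. From c ≤ j and j ≤ c, c = j. From b = c, b = j. u = g and g = t, thus u = t. u | j, so t | j. Since j | t, j = t. Since b = j, b = t.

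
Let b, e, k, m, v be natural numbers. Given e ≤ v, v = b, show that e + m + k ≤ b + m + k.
Because v = b and e ≤ v, e ≤ b. Then e + m ≤ b + m. Then e + m + k ≤ b + m + k.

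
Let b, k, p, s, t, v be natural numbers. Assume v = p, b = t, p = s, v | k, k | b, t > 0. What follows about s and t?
s ≤ t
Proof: v | k and k | b, hence v | b. Since b = t, v | t. Because v = p, p | t. t > 0, so p ≤ t. Since p = s, s ≤ t.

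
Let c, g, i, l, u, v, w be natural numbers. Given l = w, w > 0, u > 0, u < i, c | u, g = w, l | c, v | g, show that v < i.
Because g = w and v | g, v | w. w > 0, so v ≤ w. Because l | c and c | u, l | u. u > 0, so l ≤ u. Since u < i, l < i. l = w, so w < i. Since v ≤ w, v < i.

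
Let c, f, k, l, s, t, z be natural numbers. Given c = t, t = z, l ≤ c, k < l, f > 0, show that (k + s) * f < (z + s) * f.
c = t and t = z, hence c = z. l ≤ c, so l ≤ z. From k < l, k < z. Then k + s < z + s. Since f > 0, by multiplying by a positive, (k + s) * f < (z + s) * f.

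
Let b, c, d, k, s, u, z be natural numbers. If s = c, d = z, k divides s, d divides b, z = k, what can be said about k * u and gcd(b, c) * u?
k * u divides gcd(b, c) * u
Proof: d = z and d divides b, hence z divides b. z = k, so k divides b. s = c and k divides s, therefore k divides c. Because k divides b, k divides gcd(b, c). Then k * u divides gcd(b, c) * u.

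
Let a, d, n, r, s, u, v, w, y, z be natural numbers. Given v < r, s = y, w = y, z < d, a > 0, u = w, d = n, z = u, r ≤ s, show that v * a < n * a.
s = y and r ≤ s, thus r ≤ y. v < r, so v < y. From u = w and w = y, u = y. Since z = u and z < d, u < d. d = n, so u < n. From u = y, y < n. Since v < y, v < n. From a > 0, by multiplying by a positive, v * a < n * a.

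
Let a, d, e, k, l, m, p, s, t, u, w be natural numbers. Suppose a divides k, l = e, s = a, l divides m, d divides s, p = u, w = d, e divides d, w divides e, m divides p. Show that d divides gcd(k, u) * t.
Because s = a and d divides s, d divides a. Because a divides k, d divides k. w = d and w divides e, so d divides e. Since e divides d, e = d. From l = e, l = d. l divides m, so d divides m. Because p = u and m divides p, m divides u. Since d divides m, d divides u. Since d divides k, d divides gcd(k, u). Then d divides gcd(k, u) * t.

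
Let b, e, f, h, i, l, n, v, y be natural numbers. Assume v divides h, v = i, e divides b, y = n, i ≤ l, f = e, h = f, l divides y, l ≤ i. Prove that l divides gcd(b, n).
i ≤ l and l ≤ i, so i = l. v = i, so v = l. From h = f and v divides h, v divides f. Since v = l, l divides f. f = e, so l divides e. Since e divides b, l divides b. From y = n and l divides y, l divides n. l divides b, so l divides gcd(b, n).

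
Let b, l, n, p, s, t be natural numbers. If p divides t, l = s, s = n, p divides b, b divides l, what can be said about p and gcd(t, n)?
p divides gcd(t, n)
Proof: From l = s and s = n, l = n. p divides b and b divides l, so p divides l. Since l = n, p divides n. p divides t, so p divides gcd(t, n).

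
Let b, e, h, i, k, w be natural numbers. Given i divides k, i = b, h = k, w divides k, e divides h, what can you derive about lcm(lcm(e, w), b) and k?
lcm(lcm(e, w), b) divides k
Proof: h = k and e divides h, so e divides k. Since w divides k, lcm(e, w) divides k. i = b and i divides k, so b divides k. From lcm(e, w) divides k, lcm(lcm(e, w), b) divides k.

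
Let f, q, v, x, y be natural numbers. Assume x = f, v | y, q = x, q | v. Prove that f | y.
Because q = x and x = f, q = f. q | v and v | y, thus q | y. q = f, so f | y.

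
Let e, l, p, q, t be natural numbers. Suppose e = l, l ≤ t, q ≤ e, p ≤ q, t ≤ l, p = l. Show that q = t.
e = l and q ≤ e, hence q ≤ l. From p = l and p ≤ q, l ≤ q. Since q ≤ l, q = l. Since l ≤ t and t ≤ l, l = t. Since q = l, q = t.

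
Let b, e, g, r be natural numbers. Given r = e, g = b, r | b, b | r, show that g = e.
b | r and r | b, so b = r. Since g = b, g = r. r = e, so g = e.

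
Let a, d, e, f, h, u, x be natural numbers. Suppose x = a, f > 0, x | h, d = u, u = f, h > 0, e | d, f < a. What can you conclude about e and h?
e < h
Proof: d = u and u = f, hence d = f. e | d, so e | f. f > 0, so e ≤ f. Since x = a and x | h, a | h. Because h > 0, a ≤ h. Since f < a, f < h. Since e ≤ f, e < h.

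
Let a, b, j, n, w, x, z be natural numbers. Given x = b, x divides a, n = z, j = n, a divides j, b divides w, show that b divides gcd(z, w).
Since x = b and x divides a, b divides a. j = n and a divides j, so a divides n. Since n = z, a divides z. b divides a, so b divides z. Because b divides w, b divides gcd(z, w).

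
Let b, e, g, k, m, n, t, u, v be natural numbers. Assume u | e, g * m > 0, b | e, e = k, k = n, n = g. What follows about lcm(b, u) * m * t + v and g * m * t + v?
lcm(b, u) * m * t + v ≤ g * m * t + v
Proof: From k = n and n = g, k = g. e = k, so e = g. b | e and u | e, so lcm(b, u) | e. Since e = g, lcm(b, u) | g. Then lcm(b, u) * m | g * m. Since g * m > 0, lcm(b, u) * m ≤ g * m. Then lcm(b, u) * m * t ≤ g * m * t. Then lcm(b, u) * m * t + v ≤ g * m * t + v.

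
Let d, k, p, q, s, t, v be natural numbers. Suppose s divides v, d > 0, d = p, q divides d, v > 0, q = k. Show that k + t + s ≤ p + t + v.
From q = k and q divides d, k divides d. Since d > 0, k ≤ d. Since d = p, k ≤ p. Then k + t ≤ p + t. Because s divides v and v > 0, s ≤ v. Since k + t ≤ p + t, k + t + s ≤ p + t + v.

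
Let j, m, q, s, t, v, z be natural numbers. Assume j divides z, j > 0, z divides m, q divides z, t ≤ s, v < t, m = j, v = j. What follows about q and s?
q < s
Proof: m = j and z divides m, thus z divides j. Because j divides z, z = j. Since q divides z, q divides j. j > 0, so q ≤ j. Because v < t and t ≤ s, v < s. v = j, so j < s. Since q ≤ j, q < s.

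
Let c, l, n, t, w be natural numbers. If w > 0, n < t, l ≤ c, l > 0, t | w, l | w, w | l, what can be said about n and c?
n < c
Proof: Because w | l and l > 0, w ≤ l. l | w and w > 0, hence l ≤ w. Since w ≤ l, w = l. t | w and w > 0, therefore t ≤ w. Since w = l, t ≤ l. Since l ≤ c, t ≤ c. Since n < t, n < c.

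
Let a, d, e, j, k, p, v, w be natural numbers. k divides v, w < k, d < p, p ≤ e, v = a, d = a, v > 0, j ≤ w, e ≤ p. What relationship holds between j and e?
j < e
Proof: Since j ≤ w and w < k, j < k. k divides v and v > 0, therefore k ≤ v. v = a, so k ≤ a. j < k, so j < a. p ≤ e and e ≤ p, hence p = e. Because d = a and d < p, a < p. p = e, so a < e. Since j < a, j < e.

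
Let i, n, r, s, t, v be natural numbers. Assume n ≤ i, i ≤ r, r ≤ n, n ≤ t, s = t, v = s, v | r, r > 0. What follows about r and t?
r = t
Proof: n ≤ i and i ≤ r, therefore n ≤ r. Since r ≤ n, n = r. Since n ≤ t, r ≤ t. v = s and v | r, so s | r. s = t, so t | r. Since r > 0, t ≤ r. r ≤ t, so r = t.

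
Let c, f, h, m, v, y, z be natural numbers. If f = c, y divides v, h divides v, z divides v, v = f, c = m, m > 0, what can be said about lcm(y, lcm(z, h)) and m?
lcm(y, lcm(z, h)) ≤ m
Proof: v = f and f = c, so v = c. z divides v and h divides v, hence lcm(z, h) divides v. y divides v, so lcm(y, lcm(z, h)) divides v. Since v = c, lcm(y, lcm(z, h)) divides c. c = m, so lcm(y, lcm(z, h)) divides m. Since m > 0, lcm(y, lcm(z, h)) ≤ m.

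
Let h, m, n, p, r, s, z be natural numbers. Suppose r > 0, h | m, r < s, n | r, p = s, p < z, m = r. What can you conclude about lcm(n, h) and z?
lcm(n, h) < z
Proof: m = r and h | m, thus h | r. n | r, so lcm(n, h) | r. Since r > 0, lcm(n, h) ≤ r. r < s, so lcm(n, h) < s. From p = s and p < z, s < z. Because lcm(n, h) < s, lcm(n, h) < z.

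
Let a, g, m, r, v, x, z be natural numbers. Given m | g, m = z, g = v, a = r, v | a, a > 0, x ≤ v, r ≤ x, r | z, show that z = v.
r ≤ x and x ≤ v, hence r ≤ v. v | a and a > 0, thus v ≤ a. From a = r, v ≤ r. r ≤ v, so r = v. Since r | z, v | z. Because m = z and m | g, z | g. g = v, so z | v. v | z, so v = z. Then z = v.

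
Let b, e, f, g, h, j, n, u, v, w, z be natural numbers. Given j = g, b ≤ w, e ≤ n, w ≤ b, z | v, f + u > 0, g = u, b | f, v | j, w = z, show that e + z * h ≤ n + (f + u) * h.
b ≤ w and w ≤ b, hence b = w. Since b | f, w | f. w = z, so z | f. Since j = g and g = u, j = u. Because z | v and v | j, z | j. Since j = u, z | u. z | f, so z | f + u. f + u > 0, so z ≤ f + u. Then z * h ≤ (f + u) * h. Since e ≤ n, e + z * h ≤ n + (f + u) * h.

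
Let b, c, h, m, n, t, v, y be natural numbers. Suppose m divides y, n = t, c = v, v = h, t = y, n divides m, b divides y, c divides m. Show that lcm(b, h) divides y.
n = t and t = y, thus n = y. n divides m, so y divides m. From m divides y, m = y. c = v and v = h, thus c = h. Since c divides m, h divides m. Because m = y, h divides y. From b divides y, lcm(b, h) divides y.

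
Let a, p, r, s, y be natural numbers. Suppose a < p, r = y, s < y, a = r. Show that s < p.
Since a = r and r = y, a = y. a < p, so y < p. s < y, so s < p.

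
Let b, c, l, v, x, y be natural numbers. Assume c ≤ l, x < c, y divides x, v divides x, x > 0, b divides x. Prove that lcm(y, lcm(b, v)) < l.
Since b divides x and v divides x, lcm(b, v) divides x. y divides x, so lcm(y, lcm(b, v)) divides x. x > 0, so lcm(y, lcm(b, v)) ≤ x. Since x < c, lcm(y, lcm(b, v)) < c. c ≤ l, so lcm(y, lcm(b, v)) < l.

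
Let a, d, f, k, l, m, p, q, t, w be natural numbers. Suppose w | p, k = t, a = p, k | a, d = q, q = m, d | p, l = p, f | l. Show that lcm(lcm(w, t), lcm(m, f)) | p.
From a = p and k | a, k | p. k = t, so t | p. Since w | p, lcm(w, t) | p. d = q and q = m, hence d = m. d | p, so m | p. Because l = p and f | l, f | p. m | p, so lcm(m, f) | p. Since lcm(w, t) | p, lcm(lcm(w, t), lcm(m, f)) | p.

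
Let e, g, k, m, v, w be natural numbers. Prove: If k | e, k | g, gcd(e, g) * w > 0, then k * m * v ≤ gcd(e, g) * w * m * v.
k | e and k | g, so k | gcd(e, g). Then k | gcd(e, g) * w. From gcd(e, g) * w > 0, k ≤ gcd(e, g) * w. Then k * m ≤ gcd(e, g) * w * m. Then k * m * v ≤ gcd(e, g) * w * m * v.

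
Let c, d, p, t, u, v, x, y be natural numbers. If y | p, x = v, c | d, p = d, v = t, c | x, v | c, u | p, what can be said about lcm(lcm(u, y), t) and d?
lcm(lcm(u, y), t) | d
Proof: From u | p and y | p, lcm(u, y) | p. Because p = d, lcm(u, y) | d. Because x = v and c | x, c | v. v | c, so c = v. Since v = t, c = t. Since c | d, t | d. Since lcm(u, y) | d, lcm(lcm(u, y), t) | d.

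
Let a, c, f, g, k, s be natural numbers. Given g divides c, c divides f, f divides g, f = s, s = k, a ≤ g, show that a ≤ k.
Since g divides c and c divides f, g divides f. Since f divides g, g = f. Because f = s, g = s. From s = k, g = k. Since a ≤ g, a ≤ k.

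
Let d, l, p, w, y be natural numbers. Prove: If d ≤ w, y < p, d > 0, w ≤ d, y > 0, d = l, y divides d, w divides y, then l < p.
y divides d and d > 0, thus y ≤ d. Since w ≤ d and d ≤ w, w = d. w divides y and y > 0, therefore w ≤ y. Since w = d, d ≤ y. Because y ≤ d, y = d. d = l, so y = l. y < p, so l < p.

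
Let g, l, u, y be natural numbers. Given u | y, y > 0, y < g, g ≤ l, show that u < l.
Because u | y and y > 0, u ≤ y. Because y < g and g ≤ l, y < l. From u ≤ y, u < l.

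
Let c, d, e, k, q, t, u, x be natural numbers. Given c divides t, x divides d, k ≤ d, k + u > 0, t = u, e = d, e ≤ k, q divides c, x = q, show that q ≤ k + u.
From e = d and e ≤ k, d ≤ k. k ≤ d, so d = k. x = q and x divides d, thus q divides d. Since d = k, q divides k. q divides c and c divides t, hence q divides t. Since t = u, q divides u. From q divides k, q divides k + u. Since k + u > 0, q ≤ k + u.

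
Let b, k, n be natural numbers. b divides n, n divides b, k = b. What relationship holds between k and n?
k = n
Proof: b divides n and n divides b, so b = n. Because k = b, k = n.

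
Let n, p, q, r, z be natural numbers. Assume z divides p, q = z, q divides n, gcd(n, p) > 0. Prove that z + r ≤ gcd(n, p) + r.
q = z and q divides n, therefore z divides n. Since z divides p, z divides gcd(n, p). From gcd(n, p) > 0, z ≤ gcd(n, p). Then z + r ≤ gcd(n, p) + r.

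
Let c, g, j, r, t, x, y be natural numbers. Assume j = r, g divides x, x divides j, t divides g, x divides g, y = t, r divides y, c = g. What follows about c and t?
c = t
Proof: x divides g and g divides x, thus x = g. j = r and x divides j, thus x divides r. y = t and r divides y, thus r divides t. x divides r, so x divides t. Since x = g, g divides t. Since t divides g, g = t. From c = g, c = t.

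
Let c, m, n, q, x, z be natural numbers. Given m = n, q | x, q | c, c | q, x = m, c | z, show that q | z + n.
Because c | q and q | c, c = q. c | z, so q | z. From x = m and q | x, q | m. Since m = n, q | n. Because q | z, q | z + n.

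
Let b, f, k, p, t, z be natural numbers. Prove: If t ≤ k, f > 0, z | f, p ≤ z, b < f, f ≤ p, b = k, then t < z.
f ≤ p and p ≤ z, thus f ≤ z. Since z | f and f > 0, z ≤ f. Since f ≤ z, f = z. Because b = k and b < f, k < f. t ≤ k, so t < f. Because f = z, t < z.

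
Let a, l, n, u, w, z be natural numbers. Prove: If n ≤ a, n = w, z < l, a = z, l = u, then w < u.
a = z and n ≤ a, thus n ≤ z. Since z < l, n < l. l = u, so n < u. n = w, so w < u.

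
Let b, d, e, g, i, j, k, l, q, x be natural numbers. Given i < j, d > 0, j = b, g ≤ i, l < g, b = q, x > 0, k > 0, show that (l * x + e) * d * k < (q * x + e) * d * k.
From j = b and b = q, j = q. i < j, so i < q. Because g ≤ i, g < q. Since l < g, l < q. Since x > 0, l * x < q * x. Then l * x + e < q * x + e. Since d > 0, (l * x + e) * d < (q * x + e) * d. k > 0, so (l * x + e) * d * k < (q * x + e) * d * k.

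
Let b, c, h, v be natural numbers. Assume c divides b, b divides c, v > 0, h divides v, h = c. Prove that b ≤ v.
From c divides b and b divides c, c = b. h = c and h divides v, hence c divides v. Because v > 0, c ≤ v. From c = b, b ≤ v.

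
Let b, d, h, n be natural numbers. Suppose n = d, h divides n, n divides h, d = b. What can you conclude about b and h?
b = h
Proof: Because h divides n and n divides h, h = n. n = d, so h = d. d = b, so h = b. Then b = h.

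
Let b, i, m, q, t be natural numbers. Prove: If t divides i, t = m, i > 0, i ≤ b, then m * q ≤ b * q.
Because t = m and t divides i, m divides i. i > 0, so m ≤ i. i ≤ b, so m ≤ b. By multiplying by a non-negative, m * q ≤ b * q.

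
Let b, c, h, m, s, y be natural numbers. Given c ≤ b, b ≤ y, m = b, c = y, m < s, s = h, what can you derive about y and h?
y < h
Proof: Since c = y and c ≤ b, y ≤ b. From b ≤ y, b = y. m = b, so m = y. s = h and m < s, so m < h. Since m = y, y < h.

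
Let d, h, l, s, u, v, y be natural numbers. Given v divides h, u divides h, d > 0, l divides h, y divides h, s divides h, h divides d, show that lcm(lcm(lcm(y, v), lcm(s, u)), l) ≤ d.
y divides h and v divides h, thus lcm(y, v) divides h. s divides h and u divides h, thus lcm(s, u) divides h. lcm(y, v) divides h, so lcm(lcm(y, v), lcm(s, u)) divides h. Since l divides h, lcm(lcm(lcm(y, v), lcm(s, u)), l) divides h. h divides d, so lcm(lcm(lcm(y, v), lcm(s, u)), l) divides d. Since d > 0, lcm(lcm(lcm(y, v), lcm(s, u)), l) ≤ d.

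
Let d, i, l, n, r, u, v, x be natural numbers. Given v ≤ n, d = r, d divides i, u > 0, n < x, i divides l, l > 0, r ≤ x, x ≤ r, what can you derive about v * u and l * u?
v * u < l * u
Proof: Since x ≤ r and r ≤ x, x = r. Since v ≤ n and n < x, v < x. Since x = r, v < r. d = r and d divides i, hence r divides i. i divides l, so r divides l. l > 0, so r ≤ l. v < r, so v < l. Using u > 0 and multiplying by a positive, v * u < l * u.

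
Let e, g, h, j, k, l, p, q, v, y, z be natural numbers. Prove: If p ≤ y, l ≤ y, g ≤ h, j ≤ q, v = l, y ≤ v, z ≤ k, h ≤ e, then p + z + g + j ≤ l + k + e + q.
v = l and y ≤ v, hence y ≤ l. Since l ≤ y, y = l. p ≤ y, so p ≤ l. From g ≤ h and h ≤ e, g ≤ e. Since z ≤ k, z + g ≤ k + e. Since j ≤ q, z + g + j ≤ k + e + q. From p ≤ l, p + z + g + j ≤ l + k + e + q.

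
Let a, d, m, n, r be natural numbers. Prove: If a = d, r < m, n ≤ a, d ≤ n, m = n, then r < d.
Because a = d and n ≤ a, n ≤ d. d ≤ n, so n = d. From m = n, m = d. r < m, so r < d.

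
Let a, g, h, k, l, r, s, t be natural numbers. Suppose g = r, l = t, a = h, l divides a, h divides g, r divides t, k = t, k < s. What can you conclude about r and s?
r < s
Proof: Because a = h and l divides a, l divides h. l = t, so t divides h. Since h divides g, t divides g. g = r, so t divides r. Since r divides t, t = r. k = t and k < s, thus t < s. Since t = r, r < s.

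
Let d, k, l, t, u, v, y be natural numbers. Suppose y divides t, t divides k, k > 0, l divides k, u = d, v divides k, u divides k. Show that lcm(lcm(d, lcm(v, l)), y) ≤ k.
Since u = d and u divides k, d divides k. v divides k and l divides k, hence lcm(v, l) divides k. d divides k, so lcm(d, lcm(v, l)) divides k. y divides t and t divides k, therefore y divides k. lcm(d, lcm(v, l)) divides k, so lcm(lcm(d, lcm(v, l)), y) divides k. k > 0, so lcm(lcm(d, lcm(v, l)), y) ≤ k.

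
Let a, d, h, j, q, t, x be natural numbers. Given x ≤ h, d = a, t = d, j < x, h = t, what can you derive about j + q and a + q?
j + q < a + q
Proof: h = t and t = d, therefore h = d. d = a, so h = a. j < x and x ≤ h, thus j < h. Since h = a, j < a. Then j + q < a + q.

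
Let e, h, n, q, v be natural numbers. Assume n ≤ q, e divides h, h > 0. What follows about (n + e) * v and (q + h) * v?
(n + e) * v ≤ (q + h) * v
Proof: Because e divides h and h > 0, e ≤ h. n ≤ q, so n + e ≤ q + h. By multiplying by a non-negative, (n + e) * v ≤ (q + h) * v.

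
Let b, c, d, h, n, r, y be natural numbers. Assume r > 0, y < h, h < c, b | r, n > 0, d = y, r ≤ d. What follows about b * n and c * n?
b * n < c * n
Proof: b | r and r > 0, hence b ≤ r. Because d = y and r ≤ d, r ≤ y. Because b ≤ r, b ≤ y. y < h and h < c, hence y < c. b ≤ y, so b < c. n > 0, so b * n < c * n.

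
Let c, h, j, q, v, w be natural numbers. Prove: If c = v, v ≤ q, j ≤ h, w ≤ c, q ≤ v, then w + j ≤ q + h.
v ≤ q and q ≤ v, hence v = q. Since c = v, c = q. Since w ≤ c, w ≤ q. j ≤ h, so w + j ≤ q + h.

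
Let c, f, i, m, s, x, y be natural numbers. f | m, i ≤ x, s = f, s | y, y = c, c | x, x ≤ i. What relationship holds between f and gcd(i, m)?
f | gcd(i, m)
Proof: s = f and s | y, thus f | y. Since y = c, f | c. From x ≤ i and i ≤ x, x = i. Since c | x, c | i. f | c, so f | i. From f | m, f | gcd(i, m).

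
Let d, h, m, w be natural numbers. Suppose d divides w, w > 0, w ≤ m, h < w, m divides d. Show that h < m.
m divides d and d divides w, thus m divides w. w > 0, so m ≤ w. w ≤ m, so w = m. h < w, so h < m.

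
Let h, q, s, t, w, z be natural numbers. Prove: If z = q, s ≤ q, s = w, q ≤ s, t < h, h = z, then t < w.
q ≤ s and s ≤ q, therefore q = s. s = w, so q = w. h = z and z = q, so h = q. Since t < h, t < q. Since q = w, t < w.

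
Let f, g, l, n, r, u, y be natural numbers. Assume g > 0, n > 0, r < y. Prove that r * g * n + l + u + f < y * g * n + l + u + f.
r < y and g > 0, thus r * g < y * g. n > 0, so r * g * n < y * g * n. Then r * g * n + l < y * g * n + l. Then r * g * n + l + u < y * g * n + l + u. Then r * g * n + l + u + f < y * g * n + l + u + f.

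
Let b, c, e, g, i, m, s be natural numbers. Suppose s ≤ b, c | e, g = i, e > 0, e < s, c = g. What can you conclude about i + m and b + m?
i + m < b + m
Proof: From c = g and g = i, c = i. From c | e and e > 0, c ≤ e. Since c = i, i ≤ e. Since e < s, i < s. s ≤ b, so i < b. Then i + m < b + m.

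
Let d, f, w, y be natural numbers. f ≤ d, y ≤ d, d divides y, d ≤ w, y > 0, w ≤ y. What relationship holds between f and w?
f ≤ w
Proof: d divides y and y > 0, hence d ≤ y. Since y ≤ d, y = d. w ≤ y, so w ≤ d. d ≤ w, so d = w. f ≤ d, so f ≤ w.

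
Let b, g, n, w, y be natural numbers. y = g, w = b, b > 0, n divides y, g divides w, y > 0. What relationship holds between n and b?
n ≤ b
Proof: n divides y and y > 0, so n ≤ y. Because y = g, n ≤ g. Because w = b and g divides w, g divides b. Since b > 0, g ≤ b. Since n ≤ g, n ≤ b.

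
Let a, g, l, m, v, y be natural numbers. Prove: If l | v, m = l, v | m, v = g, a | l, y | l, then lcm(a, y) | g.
m = l and v | m, thus v | l. Since l | v, l = v. Since v = g, l = g. Since a | l and y | l, lcm(a, y) | l. Since l = g, lcm(a, y) | g.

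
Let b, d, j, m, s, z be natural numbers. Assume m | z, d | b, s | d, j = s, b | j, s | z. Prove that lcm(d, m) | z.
d | b and b | j, therefore d | j. Since j = s, d | s. s | d, so s = d. s | z, so d | z. Since m | z, lcm(d, m) | z.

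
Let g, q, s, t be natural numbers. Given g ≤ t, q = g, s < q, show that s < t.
q = g and s < q, therefore s < g. g ≤ t, so s < t.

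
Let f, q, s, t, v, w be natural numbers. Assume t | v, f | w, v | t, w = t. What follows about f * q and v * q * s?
f * q | v * q * s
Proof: Since t | v and v | t, t = v. w = t, so w = v. Since f | w, f | v. Then f * q | v * q. Then f * q | v * q * s.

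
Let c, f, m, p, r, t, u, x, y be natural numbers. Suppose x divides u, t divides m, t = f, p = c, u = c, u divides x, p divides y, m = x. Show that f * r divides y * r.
Since x divides u and u divides x, x = u. From u = c, x = c. m = x and t divides m, so t divides x. t = f, so f divides x. x = c, so f divides c. From p = c and p divides y, c divides y. f divides c, so f divides y. Then f * r divides y * r.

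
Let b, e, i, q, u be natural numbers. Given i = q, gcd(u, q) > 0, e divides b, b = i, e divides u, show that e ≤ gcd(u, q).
b = i and i = q, hence b = q. e divides b, so e divides q. e divides u, so e divides gcd(u, q). Since gcd(u, q) > 0, e ≤ gcd(u, q).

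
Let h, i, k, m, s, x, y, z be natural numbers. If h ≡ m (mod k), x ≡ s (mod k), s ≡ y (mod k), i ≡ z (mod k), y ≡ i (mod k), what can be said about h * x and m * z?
h * x ≡ m * z (mod k)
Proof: x ≡ s (mod k) and s ≡ y (mod k), thus x ≡ y (mod k). y ≡ i (mod k), so x ≡ i (mod k). i ≡ z (mod k), so x ≡ z (mod k). Since h ≡ m (mod k), h * x ≡ m * z (mod k).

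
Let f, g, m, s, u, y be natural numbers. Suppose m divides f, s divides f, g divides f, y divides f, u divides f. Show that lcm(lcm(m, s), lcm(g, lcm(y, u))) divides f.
m divides f and s divides f, hence lcm(m, s) divides f. Since y divides f and u divides f, lcm(y, u) divides f. Since g divides f, lcm(g, lcm(y, u)) divides f. Since lcm(m, s) divides f, lcm(lcm(m, s), lcm(g, lcm(y, u))) divides f.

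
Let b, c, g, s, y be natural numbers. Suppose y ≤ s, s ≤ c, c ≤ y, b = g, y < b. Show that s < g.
s ≤ c and c ≤ y, so s ≤ y. y ≤ s, so y = s. From b = g and y < b, y < g. Since y = s, s < g.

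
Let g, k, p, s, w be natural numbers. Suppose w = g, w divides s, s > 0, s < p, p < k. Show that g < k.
w divides s and s > 0, thus w ≤ s. s < p and p < k, hence s < k. Since w ≤ s, w < k. w = g, so g < k.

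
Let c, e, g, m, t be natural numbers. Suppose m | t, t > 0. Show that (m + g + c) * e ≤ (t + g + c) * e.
m | t and t > 0, thus m ≤ t. Then m + g ≤ t + g. Then m + g + c ≤ t + g + c. Then (m + g + c) * e ≤ (t + g + c) * e.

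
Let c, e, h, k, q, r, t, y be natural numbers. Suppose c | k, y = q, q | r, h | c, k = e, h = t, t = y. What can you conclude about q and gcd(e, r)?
q | gcd(e, r)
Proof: t = y and y = q, hence t = q. h = t and h | c, thus t | c. From k = e and c | k, c | e. Since t | c, t | e. t = q, so q | e. Since q | r, q | gcd(e, r).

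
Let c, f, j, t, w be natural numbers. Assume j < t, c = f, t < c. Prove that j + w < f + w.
j < t and t < c, thus j < c. c = f, so j < f. Then j + w < f + w.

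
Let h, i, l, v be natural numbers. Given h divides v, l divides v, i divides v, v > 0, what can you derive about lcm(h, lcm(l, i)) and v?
lcm(h, lcm(l, i)) ≤ v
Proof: l divides v and i divides v, so lcm(l, i) divides v. Because h divides v, lcm(h, lcm(l, i)) divides v. Since v > 0, lcm(h, lcm(l, i)) ≤ v.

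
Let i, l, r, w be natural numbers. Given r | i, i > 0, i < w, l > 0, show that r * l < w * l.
r | i and i > 0, hence r ≤ i. i < w, so r < w. Since l > 0, r * l < w * l.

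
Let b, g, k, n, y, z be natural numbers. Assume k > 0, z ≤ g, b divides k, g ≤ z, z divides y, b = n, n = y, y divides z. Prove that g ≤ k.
y divides z and z divides y, thus y = z. z ≤ g and g ≤ z, so z = g. From y = z, y = g. b = n and n = y, so b = y. From b divides k, y divides k. k > 0, so y ≤ k. Since y = g, g ≤ k.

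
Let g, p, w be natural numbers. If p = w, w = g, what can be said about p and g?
p = g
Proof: p = w and w = g. By transitivity, p = g.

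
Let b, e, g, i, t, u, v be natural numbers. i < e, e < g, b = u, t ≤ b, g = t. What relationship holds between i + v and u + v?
i + v < u + v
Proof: Because i < e and e < g, i < g. Since g = t, i < t. Because b = u and t ≤ b, t ≤ u. Since i < t, i < u. Then i + v < u + v.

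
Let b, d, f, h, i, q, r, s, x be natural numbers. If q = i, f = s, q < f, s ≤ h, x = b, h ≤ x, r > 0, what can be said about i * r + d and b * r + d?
i * r + d < b * r + d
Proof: Because f = s and q < f, q < s. s ≤ h, so q < h. q = i, so i < h. x = b and h ≤ x, hence h ≤ b. i < h, so i < b. Combining with r > 0, by multiplying by a positive, i * r < b * r. Then i * r + d < b * r + d.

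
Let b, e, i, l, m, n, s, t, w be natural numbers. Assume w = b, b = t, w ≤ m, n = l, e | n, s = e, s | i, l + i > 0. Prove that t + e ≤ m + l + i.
w = b and b = t, therefore w = t. Since w ≤ m, t ≤ m. Since n = l and e | n, e | l. s = e and s | i, thus e | i. Since e | l, e | l + i. Because l + i > 0, e ≤ l + i. Since t ≤ m, t + e ≤ m + l + i.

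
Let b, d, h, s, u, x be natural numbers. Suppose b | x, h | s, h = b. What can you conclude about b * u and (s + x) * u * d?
b * u | (s + x) * u * d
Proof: Since h = b and h | s, b | s. Since b | x, b | s + x. Then b * u | (s + x) * u. Then b * u | (s + x) * u * d.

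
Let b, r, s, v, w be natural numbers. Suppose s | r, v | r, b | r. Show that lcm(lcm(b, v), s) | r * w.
b | r and v | r, hence lcm(b, v) | r. s | r, so lcm(lcm(b, v), s) | r. Then lcm(lcm(b, v), s) | r * w.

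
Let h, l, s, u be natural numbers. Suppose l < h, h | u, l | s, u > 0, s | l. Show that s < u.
Since l | s and s | l, l = s. l < h, so s < h. Since h | u and u > 0, h ≤ u. Since s < h, s < u.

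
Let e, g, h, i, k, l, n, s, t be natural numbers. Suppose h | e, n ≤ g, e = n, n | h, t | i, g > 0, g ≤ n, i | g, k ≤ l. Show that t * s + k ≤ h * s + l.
Because g ≤ n and n ≤ g, g = n. e = n and h | e, thus h | n. Since n | h, n = h. From g = n, g = h. Since t | i and i | g, t | g. Since g > 0, t ≤ g. g = h, so t ≤ h. Then t * s ≤ h * s. Since k ≤ l, t * s + k ≤ h * s + l.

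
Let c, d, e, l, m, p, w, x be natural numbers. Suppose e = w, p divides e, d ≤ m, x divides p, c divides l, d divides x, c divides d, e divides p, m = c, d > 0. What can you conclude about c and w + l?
c divides w + l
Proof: m = c and d ≤ m, hence d ≤ c. From c divides d and d > 0, c ≤ d. Since d ≤ c, d = c. p divides e and e divides p, therefore p = e. Since d divides x and x divides p, d divides p. p = e, so d divides e. e = w, so d divides w. Since d = c, c divides w. Since c divides l, c divides w + l.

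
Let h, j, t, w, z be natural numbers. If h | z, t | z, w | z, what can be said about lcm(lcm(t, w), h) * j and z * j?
lcm(lcm(t, w), h) * j | z * j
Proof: Since t | z and w | z, lcm(t, w) | z. h | z, so lcm(lcm(t, w), h) | z. Then lcm(lcm(t, w), h) * j | z * j.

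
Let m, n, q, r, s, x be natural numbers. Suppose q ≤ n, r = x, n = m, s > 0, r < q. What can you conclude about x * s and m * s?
x * s < m * s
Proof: From r = x and r < q, x < q. Since q ≤ n, x < n. n = m, so x < m. s > 0, so x * s < m * s.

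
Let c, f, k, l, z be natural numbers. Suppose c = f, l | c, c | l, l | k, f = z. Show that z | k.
Because c = f and f = z, c = z. l | c and c | l, therefore l = c. Because l | k, c | k. Since c = z, z | k.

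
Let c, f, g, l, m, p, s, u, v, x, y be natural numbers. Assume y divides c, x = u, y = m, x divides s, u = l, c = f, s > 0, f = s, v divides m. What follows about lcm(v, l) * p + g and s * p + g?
lcm(v, l) * p + g ≤ s * p + g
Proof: c = f and f = s, thus c = s. From y = m and y divides c, m divides c. Since v divides m, v divides c. From c = s, v divides s. From x = u and u = l, x = l. Since x divides s, l divides s. Since v divides s, lcm(v, l) divides s. Since s > 0, lcm(v, l) ≤ s. By multiplying by a non-negative, lcm(v, l) * p ≤ s * p. Then lcm(v, l) * p + g ≤ s * p + g.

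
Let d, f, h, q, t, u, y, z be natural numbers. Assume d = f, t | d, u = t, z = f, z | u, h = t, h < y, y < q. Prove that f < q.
d = f and t | d, so t | f. Because z = f and z | u, f | u. u = t, so f | t. Because t | f, t = f. h < y and y < q, therefore h < q. Since h = t, t < q. t = f, so f < q.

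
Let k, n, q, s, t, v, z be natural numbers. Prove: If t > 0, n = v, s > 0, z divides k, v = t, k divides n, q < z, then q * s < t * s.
Since n = v and v = t, n = t. k divides n, so k divides t. Since z divides k, z divides t. t > 0, so z ≤ t. q < z, so q < t. Combining with s > 0, by multiplying by a positive, q * s < t * s.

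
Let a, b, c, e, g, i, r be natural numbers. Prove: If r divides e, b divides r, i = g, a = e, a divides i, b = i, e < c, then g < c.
a = e and a divides i, hence e divides i. From b divides r and r divides e, b divides e. From b = i, i divides e. Since e divides i, e = i. Since i = g, e = g. Since e < c, g < c.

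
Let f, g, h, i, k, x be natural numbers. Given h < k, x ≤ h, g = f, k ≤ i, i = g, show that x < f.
From i = g and g = f, i = f. x ≤ h and h < k, therefore x < k. Since k ≤ i, x < i. i = f, so x < f.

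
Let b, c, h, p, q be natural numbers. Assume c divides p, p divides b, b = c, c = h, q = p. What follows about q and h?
q = h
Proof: b = c and p divides b, so p divides c. c divides p, so p = c. Since q = p, q = c. Since c = h, q = h.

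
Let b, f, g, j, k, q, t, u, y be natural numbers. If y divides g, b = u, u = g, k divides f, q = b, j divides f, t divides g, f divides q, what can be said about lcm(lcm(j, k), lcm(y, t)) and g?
lcm(lcm(j, k), lcm(y, t)) divides g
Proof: j divides f and k divides f, hence lcm(j, k) divides f. q = b and f divides q, so f divides b. Since b = u, f divides u. lcm(j, k) divides f, so lcm(j, k) divides u. u = g, so lcm(j, k) divides g. y divides g and t divides g, therefore lcm(y, t) divides g. Since lcm(j, k) divides g, lcm(lcm(j, k), lcm(y, t)) divides g.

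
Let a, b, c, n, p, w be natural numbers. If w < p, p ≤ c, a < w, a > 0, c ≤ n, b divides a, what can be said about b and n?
b < n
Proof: Because b divides a and a > 0, b ≤ a. a < w and w < p, hence a < p. Because b ≤ a, b < p. Since p ≤ c and c ≤ n, p ≤ n. Since b < p, b < n.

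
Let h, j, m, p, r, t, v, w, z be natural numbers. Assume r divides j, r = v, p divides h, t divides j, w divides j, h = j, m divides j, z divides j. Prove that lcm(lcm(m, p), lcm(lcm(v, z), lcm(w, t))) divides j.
From h = j and p divides h, p divides j. Since m divides j, lcm(m, p) divides j. Because r = v and r divides j, v divides j. z divides j, so lcm(v, z) divides j. Because w divides j and t divides j, lcm(w, t) divides j. lcm(v, z) divides j, so lcm(lcm(v, z), lcm(w, t)) divides j. Since lcm(m, p) divides j, lcm(lcm(m, p), lcm(lcm(v, z), lcm(w, t))) divides j.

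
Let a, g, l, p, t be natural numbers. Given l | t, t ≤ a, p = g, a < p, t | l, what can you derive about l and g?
l < g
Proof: t | l and l | t, thus t = l. From p = g and a < p, a < g. Since t ≤ a, t < g. t = l, so l < g.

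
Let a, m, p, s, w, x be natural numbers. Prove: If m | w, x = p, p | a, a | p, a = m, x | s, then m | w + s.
p | a and a | p, so p = a. Since x = p, x = a. Since a = m, x = m. x | s, so m | s. Since m | w, m | w + s.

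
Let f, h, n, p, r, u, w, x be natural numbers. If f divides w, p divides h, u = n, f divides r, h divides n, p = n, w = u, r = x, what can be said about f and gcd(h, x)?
f divides gcd(h, x)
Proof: p = n and p divides h, hence n divides h. Since h divides n, n = h. From w = u and f divides w, f divides u. Since u = n, f divides n. Since n = h, f divides h. From r = x and f divides r, f divides x. Since f divides h, f divides gcd(h, x).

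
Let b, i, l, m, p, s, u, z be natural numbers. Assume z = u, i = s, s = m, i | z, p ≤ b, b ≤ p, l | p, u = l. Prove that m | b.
From z = u and i | z, i | u. Since i = s, s | u. Because u = l, s | l. From p ≤ b and b ≤ p, p = b. l | p, so l | b. Because s | l, s | b. Since s = m, m | b.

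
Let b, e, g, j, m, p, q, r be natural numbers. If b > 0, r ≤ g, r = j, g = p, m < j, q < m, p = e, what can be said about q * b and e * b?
q * b < e * b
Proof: g = p and p = e, therefore g = e. q < m and m < j, therefore q < j. r = j and r ≤ g, thus j ≤ g. q < j, so q < g. g = e, so q < e. b > 0, so q * b < e * b.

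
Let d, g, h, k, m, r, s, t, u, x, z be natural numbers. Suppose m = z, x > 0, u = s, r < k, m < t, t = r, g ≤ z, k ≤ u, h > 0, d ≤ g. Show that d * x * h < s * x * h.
m = z and m < t, therefore z < t. g ≤ z, so g < t. d ≤ g, so d < t. t = r, so d < r. Since r < k, d < k. Since k ≤ u, d < u. Because u = s, d < s. Since x > 0, d * x < s * x. Since h > 0, d * x * h < s * x * h.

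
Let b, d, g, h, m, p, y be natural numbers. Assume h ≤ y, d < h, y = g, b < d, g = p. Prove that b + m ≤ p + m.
From y = g and g = p, y = p. From d < h and h ≤ y, d < y. Because b < d, b < y. y = p, so b < p. Then b + m < p + m. Then b + m ≤ p + m.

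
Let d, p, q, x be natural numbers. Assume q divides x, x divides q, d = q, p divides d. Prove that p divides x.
q divides x and x divides q, hence q = x. d = q and p divides d, thus p divides q. Since q = x, p divides x.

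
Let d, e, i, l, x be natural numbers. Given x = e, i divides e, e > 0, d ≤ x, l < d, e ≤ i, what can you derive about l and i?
l < i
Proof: i divides e and e > 0, thus i ≤ e. Since e ≤ i, e = i. x = e, so x = i. From l < d and d ≤ x, l < x. x = i, so l < i.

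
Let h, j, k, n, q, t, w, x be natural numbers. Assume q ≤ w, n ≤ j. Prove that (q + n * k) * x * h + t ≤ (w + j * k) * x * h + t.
Because n ≤ j, n * k ≤ j * k. q ≤ w, so q + n * k ≤ w + j * k. Then (q + n * k) * x ≤ (w + j * k) * x. Then (q + n * k) * x * h ≤ (w + j * k) * x * h. Then (q + n * k) * x * h + t ≤ (w + j * k) * x * h + t.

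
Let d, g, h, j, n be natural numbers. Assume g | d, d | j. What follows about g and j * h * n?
g | j * h * n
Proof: g | d and d | j, thus g | j. Then g | j * h. Then g | j * h * n.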